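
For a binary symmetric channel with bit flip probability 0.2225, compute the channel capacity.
0.2353 bits

For a binary symmetric channel (BSC) with error probability p:
Capacity C = 1 - H(p) bits per symbol

where H(p) = -p log₂(p) - (1-p) log₂(1-p) is the binary entropy function.

H(0.2225) = 0.7647 bits
C = 1 - 0.7647 = 0.2353 bits per symbol

This means we can reliably transmit up to 0.2353 bits of information per channel use.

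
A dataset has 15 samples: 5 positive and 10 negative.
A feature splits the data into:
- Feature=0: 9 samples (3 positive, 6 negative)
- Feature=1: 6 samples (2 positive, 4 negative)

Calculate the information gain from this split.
0.0000 bits

Information Gain = H(Y) - H(Y|Feature)

Before split:
P(positive) = 5/15 = 0.3333
H(Y) = 0.9183 bits

After split:
Feature=0: H = 0.9183 bits (weight = 9/15)
Feature=1: H = 0.9183 bits (weight = 6/15)
H(Y|Feature) = (9/15)×0.9183 + (6/15)×0.9183 = 0.9183 bits

Information Gain = 0.9183 - 0.9183 = 0.0000 bits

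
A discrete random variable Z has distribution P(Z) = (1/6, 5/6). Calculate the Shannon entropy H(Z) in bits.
0.6500 bits

Shannon entropy is H(X) = -Σ p(x) log p(x).

For P = (1/6, 5/6):
H = -1/6 × log_2(1/6) -5/6 × log_2(5/6)
H = 0.6500 bits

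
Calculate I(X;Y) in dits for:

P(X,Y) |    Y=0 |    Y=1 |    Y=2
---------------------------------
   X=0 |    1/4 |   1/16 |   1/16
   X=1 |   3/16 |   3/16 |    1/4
0.0286 dits

Mutual information: I(X;Y) = H(X) + H(Y) - H(X,Y)

Marginals:
P(X) = (3/8, 5/8), H(X) = 0.2873 dits
P(Y) = (7/16, 1/4, 5/16), H(Y) = 0.4654 dits

Joint entropy: H(X,Y) = 0.7242 dits

I(X;Y) = 0.2873 + 0.4654 - 0.7242 = 0.0286 dits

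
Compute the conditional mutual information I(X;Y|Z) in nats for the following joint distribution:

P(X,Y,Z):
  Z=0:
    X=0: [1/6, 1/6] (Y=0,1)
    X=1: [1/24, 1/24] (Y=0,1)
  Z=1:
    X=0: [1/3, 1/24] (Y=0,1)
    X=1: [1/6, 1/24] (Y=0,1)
0.0042 nats

Conditional mutual information: I(X;Y|Z) = H(X|Z) + H(Y|Z) - H(X,Y|Z)

H(Z) = 0.6792
H(X,Z) = 1.2679 → H(X|Z) = 0.5887
H(Y,Z) = 1.2072 → H(Y|Z) = 0.5280
H(X,Y,Z) = 1.7918 → H(X,Y|Z) = 1.1126

I(X;Y|Z) = 0.5887 + 0.5280 - 1.1126 = 0.0042 nats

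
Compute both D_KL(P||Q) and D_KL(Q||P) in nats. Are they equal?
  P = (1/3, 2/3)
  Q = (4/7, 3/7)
D_KL(P||Q) = 0.1149, D_KL(Q||P) = 0.1186

KL divergence is not symmetric: D_KL(P||Q) ≠ D_KL(Q||P) in general.

D_KL(P||Q) = 0.1149 nats
D_KL(Q||P) = 0.1186 nats

No, they are not equal!

This asymmetry is why KL divergence is not a true distance metric.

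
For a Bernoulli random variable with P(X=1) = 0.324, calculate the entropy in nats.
0.6298 nats

The binary entropy function is:
H(p) = -p log(p) - (1-p) log(1-p)

H(0.324) = -0.324 × log_e(0.324) - 0.676 × log_e(0.676)
H(0.324) = 0.6298 nats

Note: Binary entropy is maximized at p=0.5 (H=1 bit) and minimized at p=0 or p=1 (H=0).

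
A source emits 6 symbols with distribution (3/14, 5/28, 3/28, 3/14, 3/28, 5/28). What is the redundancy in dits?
0.0164 dits

Redundancy measures how far a source is from maximum entropy:
R = H_max - H(X)

Maximum entropy for 6 symbols: H_max = log_10(6) = 0.7782 dits
Actual entropy: H(X) = 0.7618 dits
Redundancy: R = 0.7782 - 0.7618 = 0.0164 dits

This redundancy represents potential for compression: the source could be compressed by 0.0164 dits per symbol.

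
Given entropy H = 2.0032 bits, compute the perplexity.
4.0089

Perplexity is 2^H (or exp(H) for natural log).

H = 2.0032 bits
Perplexity = 2^2.0032 = 4.0089

Interpretation: The model's uncertainty is equivalent to choosing uniformly among 4.0 options.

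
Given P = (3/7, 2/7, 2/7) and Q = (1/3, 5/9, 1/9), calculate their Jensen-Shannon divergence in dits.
0.0195 dits

Jensen-Shannon divergence is:
JSD(P||Q) = 0.5 × D_KL(P||M) + 0.5 × D_KL(Q||M)
where M = 0.5 × (P + Q) is the mixture distribution.

M = 0.5 × (3/7, 2/7, 2/7) + 0.5 × (1/3, 5/9, 1/9) = (8/21, 0.420635, 0.198413)

D_KL(P||M) = 0.0192 dits
D_KL(Q||M) = 0.0198 dits

JSD(P||Q) = 0.5 × 0.0192 + 0.5 × 0.0198 = 0.0195 dits

Unlike KL divergence, JSD is symmetric and bounded: 0 ≤ JSD ≤ log(2).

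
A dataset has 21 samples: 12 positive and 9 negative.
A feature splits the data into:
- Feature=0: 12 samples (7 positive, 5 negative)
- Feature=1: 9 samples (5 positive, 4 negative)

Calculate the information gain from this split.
0.0006 bits

Information Gain = H(Y) - H(Y|Feature)

Before split:
P(positive) = 12/21 = 0.5714
H(Y) = 0.9852 bits

After split:
Feature=0: H = 0.9799 bits (weight = 12/21)
Feature=1: H = 0.9911 bits (weight = 9/21)
H(Y|Feature) = (12/21)×0.9799 + (9/21)×0.9911 = 0.9847 bits

Information Gain = 0.9852 - 0.9847 = 0.0006 bits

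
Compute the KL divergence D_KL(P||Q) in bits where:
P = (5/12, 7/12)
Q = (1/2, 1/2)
0.0201 bits

KL divergence: D_KL(P||Q) = Σ p(x) log(p(x)/q(x))

Computing term by term:
  x=0: 5/12 × log_2[(5/12)/(1/2)] = 5/12 × -0.2630 = -0.1096
  x=1: 7/12 × log_2[(7/12)/(1/2)] = 7/12 × 0.2224 = 0.1297

D_KL(P||Q) = 0.0201 bits

Note: KL divergence is always non-negative and equals 0 iff P = Q.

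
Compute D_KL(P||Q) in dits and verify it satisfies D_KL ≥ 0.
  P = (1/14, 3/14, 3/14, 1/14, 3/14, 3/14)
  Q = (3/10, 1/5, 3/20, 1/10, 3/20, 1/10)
0.0888 dits

KL divergence satisfies the Gibbs inequality: D_KL(P||Q) ≥ 0 for all distributions P, Q.

D_KL(P||Q) = Σ p(x) log(p(x)/q(x))
Term by term:
  x=0: 1/14 × log_10[(1/14)/(3/10)] = -0.0445
  x=1: 3/14 × log_10[(3/14)/(1/5)] = 0.0064
  x=2: 3/14 × log_10[(3/14)/(3/20)] = 0.0332
  x=3: 1/14 × log_10[(1/14)/(1/10)] = -0.0104
  x=4: 3/14 × log_10[(3/14)/(3/20)] = 0.0332
  x=5: 3/14 × log_10[(3/14)/(1/10)] = 0.0709
D_KL(P||Q) = 0.0888 dits

D_KL(P||Q) = 0.0888 ≥ 0 ✓

This non-negativity is a fundamental property: relative entropy cannot be negative because it measures how different Q is from P.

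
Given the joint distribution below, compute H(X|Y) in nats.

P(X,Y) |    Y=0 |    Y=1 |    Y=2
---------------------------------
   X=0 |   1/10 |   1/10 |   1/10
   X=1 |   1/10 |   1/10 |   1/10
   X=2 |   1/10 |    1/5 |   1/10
1.0751 nats

Using the chain rule: H(X|Y) = H(X,Y) - H(Y)

First, compute H(X,Y) = 2.1640 nats

Marginal P(Y) = (3/10, 2/5, 3/10)
H(Y) = 1.0889 nats

H(X|Y) = H(X,Y) - H(Y) = 2.1640 - 1.0889 = 1.0751 nats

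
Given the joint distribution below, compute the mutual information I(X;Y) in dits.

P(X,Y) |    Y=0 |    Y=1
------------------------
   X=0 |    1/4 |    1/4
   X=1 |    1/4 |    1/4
0.0000 dits

Mutual information: I(X;Y) = H(X) + H(Y) - H(X,Y)

Marginals:
P(X) = (1/2, 1/2), H(X) = 0.3010 dits
P(Y) = (1/2, 1/2), H(Y) = 0.3010 dits

Joint entropy: H(X,Y) = 0.6021 dits

I(X;Y) = 0.3010 + 0.3010 - 0.6021 = 0.0000 dits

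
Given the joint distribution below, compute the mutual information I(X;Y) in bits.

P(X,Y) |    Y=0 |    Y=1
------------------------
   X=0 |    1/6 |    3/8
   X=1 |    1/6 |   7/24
0.0025 bits

Mutual information: I(X;Y) = H(X) + H(Y) - H(X,Y)

Marginals:
P(X) = (13/24, 11/24), H(X) = 0.9950 bits
P(Y) = (1/3, 2/3), H(Y) = 0.9183 bits

Joint entropy: H(X,Y) = 1.9108 bits

I(X;Y) = 0.9950 + 0.9183 - 1.9108 = 0.0025 bits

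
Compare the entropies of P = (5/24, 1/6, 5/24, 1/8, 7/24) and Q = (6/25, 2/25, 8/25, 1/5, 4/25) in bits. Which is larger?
P

Computing entropies in bits:
H(P) = 2.2672
H(Q) = 2.1991

Distribution P has higher entropy.

Intuition: The distribution closer to uniform (more spread out) has higher entropy.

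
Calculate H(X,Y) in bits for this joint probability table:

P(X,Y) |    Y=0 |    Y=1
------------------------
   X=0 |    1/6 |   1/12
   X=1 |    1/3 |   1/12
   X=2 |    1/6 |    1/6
2.4183 bits

Joint entropy is H(X,Y) = -Σ_{x,y} p(x,y) log p(x,y).

Summing over all non-zero entries:
H(X,Y) = -[1/6·log_2(1/6) + 1/12·log_2(1/12) + 1/3·log_2(1/3) + 1/12·log_2(1/12) + 1/6·log_2(1/6) + 1/6·log_2(1/6)]
H(X,Y) = 2.4183 bits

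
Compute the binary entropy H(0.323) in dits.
0.2732 dits

The binary entropy function is:
H(p) = -p log(p) - (1-p) log(1-p)

H(0.323) = -0.323 × log_10(0.323) - 0.677 × log_10(0.677)
H(0.323) = 0.2732 dits

Note: Binary entropy is maximized at p=0.5 (H=1 bit) and minimized at p=0 or p=1 (H=0).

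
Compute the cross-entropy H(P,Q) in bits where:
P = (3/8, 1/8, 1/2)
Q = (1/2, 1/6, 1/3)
1.4906 bits

Cross-entropy: H(P,Q) = -Σ p(x) log q(x)

Alternatively: H(P,Q) = H(P) + D_KL(P||Q)
H(P) = 1.4056 bits
D_KL(P||Q) = 0.0850 bits

H(P,Q) = 1.4056 + 0.0850 = 1.4906 bits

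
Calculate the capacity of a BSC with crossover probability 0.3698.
0.0495 bits

For a binary symmetric channel (BSC) with error probability p:
Capacity C = 1 - H(p) bits per symbol

where H(p) = -p log₂(p) - (1-p) log₂(1-p) is the binary entropy function.

H(0.3698) = 0.9505 bits
C = 1 - 0.9505 = 0.0495 bits per symbol

This means we can reliably transmit up to 0.0495 bits of information per channel use.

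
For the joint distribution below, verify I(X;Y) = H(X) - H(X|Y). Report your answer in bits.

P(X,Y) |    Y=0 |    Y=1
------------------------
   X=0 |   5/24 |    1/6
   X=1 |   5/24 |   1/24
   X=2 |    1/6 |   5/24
I(X;Y) = 0.0741 bits

Mutual information has multiple equivalent forms:
- I(X;Y) = H(X) - H(X|Y)
- I(X;Y) = H(Y) - H(Y|X)
- I(X;Y) = H(X) + H(Y) - H(X,Y)

Computing all quantities:
H(X) = 1.5613, H(Y) = 0.9799, H(X,Y) = 2.4671
H(X|Y) = 1.4872, H(Y|X) = 0.9058

Verification:
H(X) - H(X|Y) = 1.5613 - 1.4872 = 0.0741
H(Y) - H(Y|X) = 0.9799 - 0.9058 = 0.0741
H(X) + H(Y) - H(X,Y) = 1.5613 + 0.9799 - 2.4671 = 0.0741

All forms give I(X;Y) = 0.0741 bits. ✓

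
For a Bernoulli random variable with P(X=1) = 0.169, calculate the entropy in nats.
0.4543 nats

The binary entropy function is:
H(p) = -p log(p) - (1-p) log(1-p)

H(0.169) = -0.169 × log_e(0.169) - 0.831 × log_e(0.831)
H(0.169) = 0.4543 nats

Note: Binary entropy is maximized at p=0.5 (H=1 bit) and minimized at p=0 or p=1 (H=0).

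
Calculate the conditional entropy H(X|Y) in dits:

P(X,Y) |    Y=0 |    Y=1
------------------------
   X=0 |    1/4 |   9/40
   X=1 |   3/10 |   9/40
0.3000 dits

Using the chain rule: H(X|Y) = H(X,Y) - H(Y)

First, compute H(X,Y) = 0.5989 dits

Marginal P(Y) = (11/20, 9/20)
H(Y) = 0.2989 dits

H(X|Y) = H(X,Y) - H(Y) = 0.5989 - 0.2989 = 0.3000 dits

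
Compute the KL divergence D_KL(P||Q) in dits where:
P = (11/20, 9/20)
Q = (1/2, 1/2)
0.0022 dits

KL divergence: D_KL(P||Q) = Σ p(x) log(p(x)/q(x))

Computing term by term:
  x=0: 11/20 × log_10[(11/20)/(1/2)] = 11/20 × 0.0414 = 0.0228
  x=1: 9/20 × log_10[(9/20)/(1/2)] = 9/20 × -0.0458 = -0.0206

D_KL(P||Q) = 0.0022 dits

Note: KL divergence is always non-negative and equals 0 iff P = Q.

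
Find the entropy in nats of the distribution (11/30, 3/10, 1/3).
1.0953 nats

Shannon entropy is H(X) = -Σ p(x) log p(x).

For P = (11/30, 3/10, 1/3):
H = -11/30 × log_e(11/30) -3/10 × log_e(3/10) -1/3 × log_e(1/3)
H = 1.0953 nats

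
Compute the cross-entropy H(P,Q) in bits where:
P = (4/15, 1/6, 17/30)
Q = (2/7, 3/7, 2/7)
1.7099 bits

Cross-entropy: H(P,Q) = -Σ p(x) log q(x)

Alternatively: H(P,Q) = H(P) + D_KL(P||Q)
H(P) = 1.4037 bits
D_KL(P||Q) = 0.3062 bits

H(P,Q) = 1.4037 + 0.3062 = 1.7099 bits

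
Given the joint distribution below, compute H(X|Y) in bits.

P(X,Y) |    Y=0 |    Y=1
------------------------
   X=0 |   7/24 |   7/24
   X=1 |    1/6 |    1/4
0.9728 bits

Using the chain rule: H(X|Y) = H(X,Y) - H(Y)

First, compute H(X,Y) = 1.9678 bits

Marginal P(Y) = (11/24, 13/24)
H(Y) = 0.9950 bits

H(X|Y) = H(X,Y) - H(Y) = 1.9678 - 0.9950 = 0.9728 bits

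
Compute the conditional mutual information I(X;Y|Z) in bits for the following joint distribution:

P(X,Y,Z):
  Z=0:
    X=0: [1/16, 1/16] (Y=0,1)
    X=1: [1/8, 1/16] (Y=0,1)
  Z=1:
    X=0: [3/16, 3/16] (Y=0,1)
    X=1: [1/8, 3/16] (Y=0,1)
0.0112 bits

Conditional mutual information: I(X;Y|Z) = H(X|Z) + H(Y|Z) - H(X,Y|Z)

H(Z) = 0.8960
H(X,Z) = 1.8829 → H(X|Z) = 0.9868
H(Y,Z) = 1.8829 → H(Y|Z) = 0.9868
H(X,Y,Z) = 2.8585 → H(X,Y|Z) = 1.9624

I(X;Y|Z) = 0.9868 + 0.9868 - 1.9624 = 0.0112 bits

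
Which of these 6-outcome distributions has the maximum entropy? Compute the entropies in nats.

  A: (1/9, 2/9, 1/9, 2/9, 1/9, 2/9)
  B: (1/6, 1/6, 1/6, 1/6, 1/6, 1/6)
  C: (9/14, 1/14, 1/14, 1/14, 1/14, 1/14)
B

For a discrete distribution over n outcomes, entropy is maximized by the uniform distribution.

Computing entropies:
H(A) = 1.7351 nats
H(B) = 1.7918 nats
H(C) = 1.2266 nats

The uniform distribution (where all probabilities equal 1/6) achieves the maximum entropy of log_e(6) = 1.7918 nats.

Distribution B has the highest entropy.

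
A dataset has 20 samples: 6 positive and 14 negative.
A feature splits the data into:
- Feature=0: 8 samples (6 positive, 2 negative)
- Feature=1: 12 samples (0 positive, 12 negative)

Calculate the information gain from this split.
0.5568 bits

Information Gain = H(Y) - H(Y|Feature)

Before split:
P(positive) = 6/20 = 0.3000
H(Y) = 0.8813 bits

After split:
Feature=0: H = 0.8113 bits (weight = 8/20)
Feature=1: H = 0.0000 bits (weight = 12/20)
H(Y|Feature) = (8/20)×0.8113 + (12/20)×0.0000 = 0.3245 bits

Information Gain = 0.8813 - 0.3245 = 0.5568 bits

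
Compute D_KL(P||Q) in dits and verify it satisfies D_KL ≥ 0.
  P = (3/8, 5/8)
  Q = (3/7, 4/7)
0.0026 dits

KL divergence satisfies the Gibbs inequality: D_KL(P||Q) ≥ 0 for all distributions P, Q.

D_KL(P||Q) = Σ p(x) log(p(x)/q(x))
Term by term:
  x=0: 3/8 × log_10[(3/8)/(3/7)] = -0.0217
  x=1: 5/8 × log_10[(5/8)/(4/7)] = 0.0243
D_KL(P||Q) = 0.0026 dits

D_KL(P||Q) = 0.0026 ≥ 0 ✓

This non-negativity is a fundamental property: relative entropy cannot be negative because it measures how different Q is from P.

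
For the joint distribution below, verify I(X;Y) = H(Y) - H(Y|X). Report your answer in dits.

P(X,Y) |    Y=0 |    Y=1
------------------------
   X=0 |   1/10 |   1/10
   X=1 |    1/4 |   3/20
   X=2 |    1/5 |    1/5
I(X;Y) = 0.0033 dits

Mutual information has multiple equivalent forms:
- I(X;Y) = H(X) - H(X|Y)
- I(X;Y) = H(Y) - H(Y|X)
- I(X;Y) = H(X) + H(Y) - H(X,Y)

Computing all quantities:
H(X) = 0.4581, H(Y) = 0.2989, H(X,Y) = 0.7537
H(X|Y) = 0.4548, H(Y|X) = 0.2955

Verification:
H(X) - H(X|Y) = 0.4581 - 0.4548 = 0.0033
H(Y) - H(Y|X) = 0.2989 - 0.2955 = 0.0033
H(X) + H(Y) - H(X,Y) = 0.4581 + 0.2989 - 0.7537 = 0.0033

All forms give I(X;Y) = 0.0033 dits. ✓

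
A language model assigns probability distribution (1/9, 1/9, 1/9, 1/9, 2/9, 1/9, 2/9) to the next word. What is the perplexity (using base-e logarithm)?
6.6138

Perplexity is e^H (or exp(H) for natural log).

First, H = -Σ p log p = 1.8892 nats
Perplexity = e^1.8892 = 6.6138

Interpretation: The model's uncertainty is equivalent to choosing uniformly among 6.6 options.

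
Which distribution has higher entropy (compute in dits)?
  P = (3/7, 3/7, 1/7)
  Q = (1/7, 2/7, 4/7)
P

Computing entropies in dits:
H(P) = 0.4361
H(Q) = 0.4151

Distribution P has higher entropy.

Intuition: The distribution closer to uniform (more spread out) has higher entropy.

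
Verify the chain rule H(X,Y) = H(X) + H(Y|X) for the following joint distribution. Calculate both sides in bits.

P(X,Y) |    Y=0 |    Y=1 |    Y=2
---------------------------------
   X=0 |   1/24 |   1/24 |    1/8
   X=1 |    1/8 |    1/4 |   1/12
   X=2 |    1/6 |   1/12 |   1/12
H(X,Y) = 2.9591, H(X) = 1.5157, H(Y|X) = 1.4435 (all in bits)

Chain rule: H(X,Y) = H(X) + H(Y|X)

Left side — joint entropy directly:
H(X,Y) = -Σ p(x,y) log p(x,y) = 2.9591 bits

Right side — compute H(Y|X) from the conditional distributions:
P(X) = (5/24, 11/24, 1/3), so H(X) = 1.5157 bits
H(Y|X) = Σ_x P(X=x) · H(Y|X=x):
  P(Y|X=0) = (1/5, 1/5, 3/5), H(Y|X=0) = 1.3710, weight P(X=0) = 5/24
  P(Y|X=1) = (3/11, 6/11, 2/11), H(Y|X=1) = 1.4354, weight P(X=1) = 11/24
  P(Y|X=2) = (1/2, 1/4, 1/4), H(Y|X=2) = 1.5000, weight P(X=2) = 1/3
H(Y|X) = 1.4435 bits

H(X) + H(Y|X) = 1.5157 + 1.4435 = 2.9591 bits

Both sides equal 2.9591 bits. ✓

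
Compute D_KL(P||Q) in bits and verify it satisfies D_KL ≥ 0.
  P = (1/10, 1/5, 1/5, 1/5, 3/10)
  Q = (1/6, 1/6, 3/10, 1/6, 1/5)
0.0900 bits

KL divergence satisfies the Gibbs inequality: D_KL(P||Q) ≥ 0 for all distributions P, Q.

D_KL(P||Q) = Σ p(x) log(p(x)/q(x))
Term by term:
  x=0: 1/10 × log_2[(1/10)/(1/6)] = -0.0737
  x=1: 1/5 × log_2[(1/5)/(1/6)] = 0.0526
  x=2: 1/5 × log_2[(1/5)/(3/10)] = -0.1170
  x=3: 1/5 × log_2[(1/5)/(1/6)] = 0.0526
  x=4: 3/10 × log_2[(3/10)/(1/5)] = 0.1755
D_KL(P||Q) = 0.0900 bits

D_KL(P||Q) = 0.0900 ≥ 0 ✓

This non-negativity is a fundamental property: relative entropy cannot be negative because it measures how different Q is from P.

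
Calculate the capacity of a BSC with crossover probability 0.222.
0.2362 bits

For a binary symmetric channel (BSC) with error probability p:
Capacity C = 1 - H(p) bits per symbol

where H(p) = -p log₂(p) - (1-p) log₂(1-p) is the binary entropy function.

H(0.222) = 0.7638 bits
C = 1 - 0.7638 = 0.2362 bits per symbol

This means we can reliably transmit up to 0.2362 bits of information per channel use.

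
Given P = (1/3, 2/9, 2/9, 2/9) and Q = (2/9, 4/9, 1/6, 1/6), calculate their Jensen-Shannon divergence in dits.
0.0124 dits

Jensen-Shannon divergence is:
JSD(P||Q) = 0.5 × D_KL(P||M) + 0.5 × D_KL(Q||M)
where M = 0.5 × (P + Q) is the mixture distribution.

M = 0.5 × (1/3, 2/9, 2/9, 2/9) + 0.5 × (2/9, 4/9, 1/6, 1/6) = (5/18, 1/3, 7/36, 7/36)

D_KL(P||M) = 0.0130 dits
D_KL(Q||M) = 0.0117 dits

JSD(P||Q) = 0.5 × 0.0130 + 0.5 × 0.0117 = 0.0124 dits

Unlike KL divergence, JSD is symmetric and bounded: 0 ≤ JSD ≤ log(2).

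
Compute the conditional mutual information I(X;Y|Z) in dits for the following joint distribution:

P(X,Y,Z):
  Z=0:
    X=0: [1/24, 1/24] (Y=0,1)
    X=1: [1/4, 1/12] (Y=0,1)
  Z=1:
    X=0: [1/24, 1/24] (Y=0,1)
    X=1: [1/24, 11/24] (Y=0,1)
0.0206 dits

Conditional mutual information: I(X;Y|Z) = H(X|Z) + H(Y|Z) - H(X,Y|Z)

H(Z) = 0.2950
H(X,Z) = 0.4894 → H(X|Z) = 0.1944
H(Y,Z) = 0.5094 → H(Y|Z) = 0.2144
H(X,Y,Z) = 0.6833 → H(X,Y|Z) = 0.3883

I(X;Y|Z) = 0.1944 + 0.2144 - 0.3883 = 0.0206 dits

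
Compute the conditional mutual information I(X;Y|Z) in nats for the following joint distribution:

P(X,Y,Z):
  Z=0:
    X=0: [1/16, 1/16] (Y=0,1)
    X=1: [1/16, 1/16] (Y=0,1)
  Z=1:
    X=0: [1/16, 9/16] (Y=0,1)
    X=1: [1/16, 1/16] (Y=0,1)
0.0481 nats

Conditional mutual information: I(X;Y|Z) = H(X|Z) + H(Y|Z) - H(X,Y|Z)

H(Z) = 0.5623
H(X,Z) = 1.0735 → H(X|Z) = 0.5112
H(Y,Z) = 1.0735 → H(Y|Z) = 0.5112
H(X,Y,Z) = 1.5366 → H(X,Y|Z) = 0.9743

I(X;Y|Z) = 0.5112 + 0.5112 - 0.9743 = 0.0481 nats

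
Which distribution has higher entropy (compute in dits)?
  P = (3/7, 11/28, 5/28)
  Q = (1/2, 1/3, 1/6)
P

Computing entropies in dits:
H(P) = 0.4507
H(Q) = 0.4392

Distribution P has higher entropy.

Intuition: The distribution closer to uniform (more spread out) has higher entropy.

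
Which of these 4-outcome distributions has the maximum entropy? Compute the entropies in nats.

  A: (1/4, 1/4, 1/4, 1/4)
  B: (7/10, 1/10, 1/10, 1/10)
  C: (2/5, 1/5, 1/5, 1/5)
A

For a discrete distribution over n outcomes, entropy is maximized by the uniform distribution.

Computing entropies:
H(A) = 1.3863 nats
H(B) = 0.9404 nats
H(C) = 1.3322 nats

The uniform distribution (where all probabilities equal 1/4) achieves the maximum entropy of log_e(4) = 1.3863 nats.

Distribution A has the highest entropy.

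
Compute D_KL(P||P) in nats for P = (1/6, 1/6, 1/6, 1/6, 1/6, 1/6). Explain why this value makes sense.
0.0000 nats

KL divergence satisfies the Gibbs inequality: D_KL(P||Q) ≥ 0 for all distributions P, Q.

D_KL(P||Q) = Σ p(x) log(p(x)/q(x))
Each term is p(x) × log_e(p(x)/p(x)) = p(x) × log_e(1) = 0, so the sum is 0.
D_KL(P||Q) = 0.0000 nats

When P = Q, the KL divergence is exactly 0, as there is no 'divergence' between identical distributions.

This non-negativity is a fundamental property: relative entropy cannot be negative because it measures how different Q is from P.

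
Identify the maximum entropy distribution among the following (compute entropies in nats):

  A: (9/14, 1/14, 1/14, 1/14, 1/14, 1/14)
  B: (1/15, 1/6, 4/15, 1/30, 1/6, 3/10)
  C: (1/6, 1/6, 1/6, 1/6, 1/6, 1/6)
C

For a discrete distribution over n outcomes, entropy is maximized by the uniform distribution.

Computing entropies:
H(A) = 1.2266 nats
H(B) = 1.6048 nats
H(C) = 1.7918 nats

The uniform distribution (where all probabilities equal 1/6) achieves the maximum entropy of log_e(6) = 1.7918 nats.

Distribution C has the highest entropy.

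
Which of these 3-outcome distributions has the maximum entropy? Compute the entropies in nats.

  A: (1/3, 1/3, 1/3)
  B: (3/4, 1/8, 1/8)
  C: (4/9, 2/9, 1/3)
A

For a discrete distribution over n outcomes, entropy is maximized by the uniform distribution.

Computing entropies:
H(A) = 1.0986 nats
H(B) = 0.7356 nats
H(C) = 1.0609 nats

The uniform distribution (where all probabilities equal 1/3) achieves the maximum entropy of log_e(3) = 1.0986 nats.

Distribution A has the highest entropy.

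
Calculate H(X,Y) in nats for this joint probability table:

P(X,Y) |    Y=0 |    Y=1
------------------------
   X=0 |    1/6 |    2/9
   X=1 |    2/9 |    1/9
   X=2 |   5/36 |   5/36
1.7596 nats

Joint entropy is H(X,Y) = -Σ_{x,y} p(x,y) log p(x,y).

Summing over all non-zero entries:
H(X,Y) = -[1/6·log_e(1/6) + 2/9·log_e(2/9) + 2/9·log_e(2/9) + 1/9·log_e(1/9) + 5/36·log_e(5/36) + 5/36·log_e(5/36)]
H(X,Y) = 1.7596 nats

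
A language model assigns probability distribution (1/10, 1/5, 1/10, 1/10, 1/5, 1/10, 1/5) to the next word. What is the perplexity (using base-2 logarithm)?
6.5975

Perplexity is 2^H (or exp(H) for natural log).

First, H = -Σ p log p = 2.7219 bits
Perplexity = 2^2.7219 = 6.5975

Interpretation: The model's uncertainty is equivalent to choosing uniformly among 6.6 options.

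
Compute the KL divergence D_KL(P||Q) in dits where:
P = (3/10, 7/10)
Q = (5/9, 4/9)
0.0578 dits

KL divergence: D_KL(P||Q) = Σ p(x) log(p(x)/q(x))

Computing term by term:
  x=0: 3/10 × log_10[(3/10)/(5/9)] = 3/10 × -0.2676 = -0.0803
  x=1: 7/10 × log_10[(7/10)/(4/9)] = 7/10 × 0.1973 = 0.1381

D_KL(P||Q) = 0.0578 dits

Note: KL divergence is always non-negative and equals 0 iff P = Q.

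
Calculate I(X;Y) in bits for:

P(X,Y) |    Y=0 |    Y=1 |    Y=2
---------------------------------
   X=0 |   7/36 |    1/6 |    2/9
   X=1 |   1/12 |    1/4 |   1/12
0.0722 bits

Mutual information: I(X;Y) = H(X) + H(Y) - H(X,Y)

Marginals:
P(X) = (7/12, 5/12), H(X) = 0.9799 bits
P(Y) = (5/18, 5/12, 11/36), H(Y) = 1.5622 bits

Joint entropy: H(X,Y) = 2.4699 bits

I(X;Y) = 0.9799 + 1.5622 - 2.4699 = 0.0722 bits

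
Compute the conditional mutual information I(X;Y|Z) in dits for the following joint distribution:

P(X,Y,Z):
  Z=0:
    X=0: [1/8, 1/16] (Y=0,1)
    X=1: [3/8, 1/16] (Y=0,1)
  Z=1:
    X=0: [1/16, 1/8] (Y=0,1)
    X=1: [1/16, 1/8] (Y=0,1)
0.0061 dits

Conditional mutual information: I(X;Y|Z) = H(X|Z) + H(Y|Z) - H(X,Y|Z)

H(Z) = 0.2873
H(X,Z) = 0.5660 → H(X|Z) = 0.2787
H(Y,Z) = 0.5268 → H(Y|Z) = 0.2395
H(X,Y,Z) = 0.7994 → H(X,Y|Z) = 0.5121

I(X;Y|Z) = 0.2787 + 0.2395 - 0.5121 = 0.0061 dits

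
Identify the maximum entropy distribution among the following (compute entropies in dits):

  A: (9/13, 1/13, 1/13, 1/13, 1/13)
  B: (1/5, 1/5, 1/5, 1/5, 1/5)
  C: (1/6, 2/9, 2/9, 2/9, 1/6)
B

For a discrete distribution over n outcomes, entropy is maximized by the uniform distribution.

Computing entropies:
H(A) = 0.4533 dits
H(B) = 0.6990 dits
H(C) = 0.6949 dits

The uniform distribution (where all probabilities equal 1/5) achieves the maximum entropy of log_10(5) = 0.6990 dits.

Distribution B has the highest entropy.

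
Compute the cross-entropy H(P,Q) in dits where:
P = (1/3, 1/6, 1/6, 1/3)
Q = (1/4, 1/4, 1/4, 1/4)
0.6021 dits

Cross-entropy: H(P,Q) = -Σ p(x) log q(x)

Alternatively: H(P,Q) = H(P) + D_KL(P||Q)
H(P) = 0.5775 dits
D_KL(P||Q) = 0.0246 dits

H(P,Q) = 0.5775 + 0.0246 = 0.6021 dits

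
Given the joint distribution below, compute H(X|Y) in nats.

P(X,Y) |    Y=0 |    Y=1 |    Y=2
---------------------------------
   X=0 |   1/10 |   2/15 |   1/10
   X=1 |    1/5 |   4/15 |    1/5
0.6365 nats

Using the chain rule: H(X|Y) = H(X,Y) - H(Y)

First, compute H(X,Y) = 1.7254 nats

Marginal P(Y) = (3/10, 2/5, 3/10)
H(Y) = 1.0889 nats

H(X|Y) = H(X,Y) - H(Y) = 1.7254 - 1.0889 = 0.6365 nats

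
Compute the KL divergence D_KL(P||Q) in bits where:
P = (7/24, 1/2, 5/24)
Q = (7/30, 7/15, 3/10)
0.0341 bits

KL divergence: D_KL(P||Q) = Σ p(x) log(p(x)/q(x))

Computing term by term:
  x=0: 7/24 × log_2[(7/24)/(7/30)] = 7/24 × 0.3219 = 0.0939
  x=1: 1/2 × log_2[(1/2)/(7/15)] = 1/2 × 0.0995 = 0.0498
  x=2: 5/24 × log_2[(5/24)/(3/10)] = 5/24 × -0.5261 = -0.1096

D_KL(P||Q) = 0.0341 bits

Note: KL divergence is always non-negative and equals 0 iff P = Q.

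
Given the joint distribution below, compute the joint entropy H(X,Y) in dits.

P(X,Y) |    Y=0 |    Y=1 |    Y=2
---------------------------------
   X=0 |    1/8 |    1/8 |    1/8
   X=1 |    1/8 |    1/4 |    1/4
0.7526 dits

Joint entropy is H(X,Y) = -Σ_{x,y} p(x,y) log p(x,y).

Summing over all non-zero entries:
H(X,Y) = -[1/8·log_10(1/8) + 1/8·log_10(1/8) + 1/8·log_10(1/8) + 1/8·log_10(1/8) + 1/4·log_10(1/4) + 1/4·log_10(1/4)]
H(X,Y) = 0.7526 dits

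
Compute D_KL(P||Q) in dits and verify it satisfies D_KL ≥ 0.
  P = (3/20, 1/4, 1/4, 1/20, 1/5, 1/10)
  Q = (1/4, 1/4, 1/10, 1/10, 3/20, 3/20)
0.0585 dits

KL divergence satisfies the Gibbs inequality: D_KL(P||Q) ≥ 0 for all distributions P, Q.

D_KL(P||Q) = Σ p(x) log(p(x)/q(x))
Term by term:
  x=0: 3/20 × log_10[(3/20)/(1/4)] = -0.0333
  x=1: 1/4 × log_10[(1/4)/(1/4)] = 0.0000
  x=2: 1/4 × log_10[(1/4)/(1/10)] = 0.0995
  x=3: 1/20 × log_10[(1/20)/(1/10)] = -0.0151
  x=4: 1/5 × log_10[(1/5)/(3/20)] = 0.0250
  x=5: 1/10 × log_10[(1/10)/(3/20)] = -0.0176
D_KL(P||Q) = 0.0585 dits

D_KL(P||Q) = 0.0585 ≥ 0 ✓

This non-negativity is a fundamental property: relative entropy cannot be negative because it measures how different Q is from P.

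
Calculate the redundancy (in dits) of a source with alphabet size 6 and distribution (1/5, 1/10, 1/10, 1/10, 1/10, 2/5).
0.0792 dits

Redundancy measures how far a source is from maximum entropy:
R = H_max - H(X)

Maximum entropy for 6 symbols: H_max = log_10(6) = 0.7782 dits
Actual entropy: H(X) = 0.6990 dits
Redundancy: R = 0.7782 - 0.6990 = 0.0792 dits

This redundancy represents potential for compression: the source could be compressed by 0.0792 dits per symbol.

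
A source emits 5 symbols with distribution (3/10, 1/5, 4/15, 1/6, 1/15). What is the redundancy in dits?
0.0411 dits

Redundancy measures how far a source is from maximum entropy:
R = H_max - H(X)

Maximum entropy for 5 symbols: H_max = log_10(5) = 0.6990 dits
Actual entropy: H(X) = 0.6578 dits
Redundancy: R = 0.6990 - 0.6578 = 0.0411 dits

This redundancy represents potential for compression: the source could be compressed by 0.0411 dits per symbol.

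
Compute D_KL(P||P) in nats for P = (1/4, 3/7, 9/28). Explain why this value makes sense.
0.0000 nats

KL divergence satisfies the Gibbs inequality: D_KL(P||Q) ≥ 0 for all distributions P, Q.

D_KL(P||Q) = Σ p(x) log(p(x)/q(x))
Each term is p(x) × log_e(p(x)/p(x)) = p(x) × log_e(1) = 0, so the sum is 0.
D_KL(P||Q) = 0.0000 nats

When P = Q, the KL divergence is exactly 0, as there is no 'divergence' between identical distributions.

This non-negativity is a fundamental property: relative entropy cannot be negative because it measures how different Q is from P.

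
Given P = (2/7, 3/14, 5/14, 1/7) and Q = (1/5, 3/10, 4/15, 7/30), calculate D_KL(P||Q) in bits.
0.0924 bits

KL divergence: D_KL(P||Q) = Σ p(x) log(p(x)/q(x))

Computing term by term:
  x=0: 2/7 × log_2[(2/7)/(1/5)] = 2/7 × 0.5146 = 0.1470
  x=1: 3/14 × log_2[(3/14)/(3/10)] = 3/14 × -0.4854 = -0.1040
  x=2: 5/14 × log_2[(5/14)/(4/15)] = 5/14 × 0.4215 = 0.1505
  x=3: 1/7 × log_2[(1/7)/(7/30)] = 1/7 × -0.7078 = -0.1011

D_KL(P||Q) = 0.0924 bits

Note: KL divergence is always non-negative and equals 0 iff P = Q.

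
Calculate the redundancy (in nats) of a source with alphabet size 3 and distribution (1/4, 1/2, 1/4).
0.0589 nats

Redundancy measures how far a source is from maximum entropy:
R = H_max - H(X)

Maximum entropy for 3 symbols: H_max = log_e(3) = 1.0986 nats
Actual entropy: H(X) = 1.0397 nats
Redundancy: R = 1.0986 - 1.0397 = 0.0589 nats

This redundancy represents potential for compression: the source could be compressed by 0.0589 nats per symbol.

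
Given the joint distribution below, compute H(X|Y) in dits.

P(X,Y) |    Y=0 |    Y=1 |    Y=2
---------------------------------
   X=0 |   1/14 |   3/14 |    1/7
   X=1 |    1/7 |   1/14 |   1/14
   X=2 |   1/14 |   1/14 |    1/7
0.4400 dits

Using the chain rule: H(X|Y) = H(X,Y) - H(Y)

First, compute H(X,Y) = 0.9149 dits

Marginal P(Y) = (2/7, 5/14, 5/14)
H(Y) = 0.4748 dits

H(X|Y) = H(X,Y) - H(Y) = 0.9149 - 0.4748 = 0.4400 dits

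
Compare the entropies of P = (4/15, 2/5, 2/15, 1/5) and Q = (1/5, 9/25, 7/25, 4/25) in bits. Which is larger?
Q

Computing entropies in bits:
H(P) = 1.8892
H(Q) = 1.9322

Distribution Q has higher entropy.

Intuition: The distribution closer to uniform (more spread out) has higher entropy.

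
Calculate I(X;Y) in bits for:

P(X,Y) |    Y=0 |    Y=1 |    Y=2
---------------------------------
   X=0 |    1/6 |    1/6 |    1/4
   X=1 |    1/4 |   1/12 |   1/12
0.0753 bits

Mutual information: I(X;Y) = H(X) + H(Y) - H(X,Y)

Marginals:
P(X) = (7/12, 5/12), H(X) = 0.9799 bits
P(Y) = (5/12, 1/4, 1/3), H(Y) = 1.5546 bits

Joint entropy: H(X,Y) = 2.4591 bits

I(X;Y) = 0.9799 + 1.5546 - 2.4591 = 0.0753 bits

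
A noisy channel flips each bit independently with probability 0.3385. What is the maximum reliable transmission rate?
0.0766 bits

For a binary symmetric channel (BSC) with error probability p:
Capacity C = 1 - H(p) bits per symbol

where H(p) = -p log₂(p) - (1-p) log₂(1-p) is the binary entropy function.

H(0.3385) = 0.9234 bits
C = 1 - 0.9234 = 0.0766 bits per symbol

This means we can reliably transmit up to 0.0766 bits of information per channel use.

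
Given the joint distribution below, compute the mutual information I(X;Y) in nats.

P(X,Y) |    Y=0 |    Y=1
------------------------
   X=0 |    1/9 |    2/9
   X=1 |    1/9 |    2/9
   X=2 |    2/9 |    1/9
0.0504 nats

Mutual information: I(X;Y) = H(X) + H(Y) - H(X,Y)

Marginals:
P(X) = (1/3, 1/3, 1/3), H(X) = 1.0986 nats
P(Y) = (4/9, 5/9), H(Y) = 0.6870 nats

Joint entropy: H(X,Y) = 1.7351 nats

I(X;Y) = 1.0986 + 0.6870 - 1.7351 = 0.0504 nats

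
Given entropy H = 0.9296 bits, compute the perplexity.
1.9047

Perplexity is 2^H (or exp(H) for natural log).

H = 0.9296 bits
Perplexity = 2^0.9296 = 1.9047

Interpretation: The model's uncertainty is equivalent to choosing uniformly among 1.9 options.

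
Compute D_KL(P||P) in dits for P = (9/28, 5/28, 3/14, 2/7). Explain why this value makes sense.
0.0000 dits

KL divergence satisfies the Gibbs inequality: D_KL(P||Q) ≥ 0 for all distributions P, Q.

D_KL(P||Q) = Σ p(x) log(p(x)/q(x))
Each term is p(x) × log_10(p(x)/p(x)) = p(x) × log_10(1) = 0, so the sum is 0.
D_KL(P||Q) = 0.0000 dits

When P = Q, the KL divergence is exactly 0, as there is no 'divergence' between identical distributions.

This non-negativity is a fundamental property: relative entropy cannot be negative because it measures how different Q is from P.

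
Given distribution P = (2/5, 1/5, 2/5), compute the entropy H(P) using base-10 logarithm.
0.4581 dits

Shannon entropy is H(X) = -Σ p(x) log p(x).

For P = (2/5, 1/5, 2/5):
H = -2/5 × log_10(2/5) -1/5 × log_10(1/5) -2/5 × log_10(2/5)
H = 0.4581 dits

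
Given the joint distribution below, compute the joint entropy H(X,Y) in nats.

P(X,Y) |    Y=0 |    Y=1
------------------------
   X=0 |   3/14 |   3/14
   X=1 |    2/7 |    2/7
1.3761 nats

Joint entropy is H(X,Y) = -Σ_{x,y} p(x,y) log p(x,y).

Summing over all non-zero entries:
H(X,Y) = -[3/14·log_e(3/14) + 3/14·log_e(3/14) + 2/7·log_e(2/7) + 2/7·log_e(2/7)]
H(X,Y) = 1.3761 nats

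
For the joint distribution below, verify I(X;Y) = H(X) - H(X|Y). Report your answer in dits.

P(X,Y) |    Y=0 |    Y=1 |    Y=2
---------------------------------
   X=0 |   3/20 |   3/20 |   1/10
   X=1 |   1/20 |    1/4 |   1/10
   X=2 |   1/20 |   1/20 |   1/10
I(X;Y) = 0.0287 dits

Mutual information has multiple equivalent forms:
- I(X;Y) = H(X) - H(X|Y)
- I(X;Y) = H(Y) - H(Y|X)
- I(X;Y) = H(X) + H(Y) - H(X,Y)

Computing all quantities:
H(X) = 0.4581, H(Y) = 0.4634, H(X,Y) = 0.8928
H(X|Y) = 0.4294, H(Y|X) = 0.4347

Verification:
H(X) - H(X|Y) = 0.4581 - 0.4294 = 0.0287
H(Y) - H(Y|X) = 0.4634 - 0.4347 = 0.0287
H(X) + H(Y) - H(X,Y) = 0.4581 + 0.4634 - 0.8928 = 0.0287

All forms give I(X;Y) = 0.0287 dits. ✓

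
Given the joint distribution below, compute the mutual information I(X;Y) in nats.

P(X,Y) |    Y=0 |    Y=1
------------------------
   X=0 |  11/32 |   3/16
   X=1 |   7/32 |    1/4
0.0165 nats

Mutual information: I(X;Y) = H(X) + H(Y) - H(X,Y)

Marginals:
P(X) = (17/32, 15/32), H(X) = 0.6912 nats
P(Y) = (9/16, 7/16), H(Y) = 0.6853 nats

Joint entropy: H(X,Y) = 1.3600 nats

I(X;Y) = 0.6912 + 0.6853 - 1.3600 = 0.0165 nats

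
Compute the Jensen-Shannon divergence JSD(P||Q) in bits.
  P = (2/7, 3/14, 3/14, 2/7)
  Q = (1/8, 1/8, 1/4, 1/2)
0.0542 bits

Jensen-Shannon divergence is:
JSD(P||Q) = 0.5 × D_KL(P||M) + 0.5 × D_KL(Q||M)
where M = 0.5 × (P + Q) is the mixture distribution.

M = 0.5 × (2/7, 3/14, 3/14, 2/7) + 0.5 × (1/8, 1/8, 1/4, 1/2) = (0.205357, 0.169643, 0.232143, 11/28)

D_KL(P||M) = 0.0523 bits
D_KL(Q||M) = 0.0561 bits

JSD(P||Q) = 0.5 × 0.0523 + 0.5 × 0.0561 = 0.0542 bits

Unlike KL divergence, JSD is symmetric and bounded: 0 ≤ JSD ≤ log(2).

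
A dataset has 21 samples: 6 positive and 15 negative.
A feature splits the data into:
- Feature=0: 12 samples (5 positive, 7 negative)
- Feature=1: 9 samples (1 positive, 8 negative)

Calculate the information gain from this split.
0.0875 bits

Information Gain = H(Y) - H(Y|Feature)

Before split:
P(positive) = 6/21 = 0.2857
H(Y) = 0.8631 bits

After split:
Feature=0: H = 0.9799 bits (weight = 12/21)
Feature=1: H = 0.5033 bits (weight = 9/21)
H(Y|Feature) = (12/21)×0.9799 + (9/21)×0.5033 = 0.7756 bits

Information Gain = 0.8631 - 0.7756 = 0.0875 bits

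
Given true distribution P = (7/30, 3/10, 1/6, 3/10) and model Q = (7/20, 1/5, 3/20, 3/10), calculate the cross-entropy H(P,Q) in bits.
2.0272 bits

Cross-entropy: H(P,Q) = -Σ p(x) log q(x)

Alternatively: H(P,Q) = H(P) + D_KL(P||Q)
H(P) = 1.9629 bits
D_KL(P||Q) = 0.0643 bits

H(P,Q) = 1.9629 + 0.0643 = 2.0272 bits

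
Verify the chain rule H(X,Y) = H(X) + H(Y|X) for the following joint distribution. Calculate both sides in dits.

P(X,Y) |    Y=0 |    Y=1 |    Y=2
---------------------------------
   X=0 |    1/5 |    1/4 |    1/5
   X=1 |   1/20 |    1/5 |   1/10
H(X,Y) = 0.7349, H(X) = 0.2812, H(Y|X) = 0.4538 (all in dits)

Chain rule: H(X,Y) = H(X) + H(Y|X)

Left side — joint entropy directly:
H(X,Y) = -Σ p(x,y) log p(x,y) = 0.7349 dits

Right side — compute H(Y|X) from the conditional distributions:
P(X) = (13/20, 7/20), so H(X) = 0.2812 dits
H(Y|X) = Σ_x P(X=x) · H(Y|X=x):
  P(Y|X=0) = (4/13, 5/13, 4/13), H(Y|X=0) = 0.4746, weight P(X=0) = 13/20
  P(Y|X=1) = (1/7, 4/7, 2/7), H(Y|X=1) = 0.4151, weight P(X=1) = 7/20
H(Y|X) = 0.4538 dits

H(X) + H(Y|X) = 0.2812 + 0.4538 = 0.7349 dits

Both sides equal 0.7349 dits. ✓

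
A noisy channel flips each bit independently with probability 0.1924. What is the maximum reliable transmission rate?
0.2935 bits

For a binary symmetric channel (BSC) with error probability p:
Capacity C = 1 - H(p) bits per symbol

where H(p) = -p log₂(p) - (1-p) log₂(1-p) is the binary entropy function.

H(0.1924) = 0.7065 bits
C = 1 - 0.7065 = 0.2935 bits per symbol

This means we can reliably transmit up to 0.2935 bits of information per channel use.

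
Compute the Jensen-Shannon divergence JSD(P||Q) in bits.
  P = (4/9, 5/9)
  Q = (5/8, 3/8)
0.0238 bits

Jensen-Shannon divergence is:
JSD(P||Q) = 0.5 × D_KL(P||M) + 0.5 × D_KL(Q||M)
where M = 0.5 × (P + Q) is the mixture distribution.

M = 0.5 × (4/9, 5/9) + 0.5 × (5/8, 3/8) = (0.534722, 0.465278)

D_KL(P||M) = 0.0236 bits
D_KL(Q||M) = 0.0240 bits

JSD(P||Q) = 0.5 × 0.0236 + 0.5 × 0.0240 = 0.0238 bits

Unlike KL divergence, JSD is symmetric and bounded: 0 ≤ JSD ≤ log(2).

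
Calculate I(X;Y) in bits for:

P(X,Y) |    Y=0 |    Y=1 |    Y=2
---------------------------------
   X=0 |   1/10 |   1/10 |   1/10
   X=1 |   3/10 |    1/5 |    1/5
0.0058 bits

Mutual information: I(X;Y) = H(X) + H(Y) - H(X,Y)

Marginals:
P(X) = (3/10, 7/10), H(X) = 0.8813 bits
P(Y) = (2/5, 3/10, 3/10), H(Y) = 1.5710 bits

Joint entropy: H(X,Y) = 2.4464 bits

I(X;Y) = 0.8813 + 1.5710 - 2.4464 = 0.0058 bits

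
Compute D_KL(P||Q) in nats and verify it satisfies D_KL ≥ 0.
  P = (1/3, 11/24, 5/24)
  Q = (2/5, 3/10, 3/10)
0.0575 nats

KL divergence satisfies the Gibbs inequality: D_KL(P||Q) ≥ 0 for all distributions P, Q.

D_KL(P||Q) = Σ p(x) log(p(x)/q(x))
Term by term:
  x=0: 1/3 × log_e[(1/3)/(2/5)] = -0.0608
  x=1: 11/24 × log_e[(11/24)/(3/10)] = 0.1942
  x=2: 5/24 × log_e[(5/24)/(3/10)] = -0.0760
D_KL(P||Q) = 0.0575 nats

D_KL(P||Q) = 0.0575 ≥ 0 ✓

This non-negativity is a fundamental property: relative entropy cannot be negative because it measures how different Q is from P.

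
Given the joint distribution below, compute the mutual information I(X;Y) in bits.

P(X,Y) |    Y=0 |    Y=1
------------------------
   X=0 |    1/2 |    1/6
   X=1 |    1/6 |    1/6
0.0441 bits

Mutual information: I(X;Y) = H(X) + H(Y) - H(X,Y)

Marginals:
P(X) = (2/3, 1/3), H(X) = 0.9183 bits
P(Y) = (2/3, 1/3), H(Y) = 0.9183 bits

Joint entropy: H(X,Y) = 1.7925 bits

I(X;Y) = 0.9183 + 0.9183 - 1.7925 = 0.0441 bits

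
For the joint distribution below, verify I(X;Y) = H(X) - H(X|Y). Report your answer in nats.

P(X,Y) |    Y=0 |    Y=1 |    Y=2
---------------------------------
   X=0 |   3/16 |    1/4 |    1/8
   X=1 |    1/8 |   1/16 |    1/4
I(X;Y) = 0.0799 nats

Mutual information has multiple equivalent forms:
- I(X;Y) = H(X) - H(X|Y)
- I(X;Y) = H(Y) - H(Y|X)
- I(X;Y) = H(X) + H(Y) - H(X,Y)

Computing all quantities:
H(X) = 0.6853, H(Y) = 1.0948, H(X,Y) = 1.7002
H(X|Y) = 0.6054, H(Y|X) = 1.0149

Verification:
H(X) - H(X|Y) = 0.6853 - 0.6054 = 0.0799
H(Y) - H(Y|X) = 1.0948 - 1.0149 = 0.0799
H(X) + H(Y) - H(X,Y) = 0.6853 + 1.0948 - 1.7002 = 0.0799

All forms give I(X;Y) = 0.0799 nats. ✓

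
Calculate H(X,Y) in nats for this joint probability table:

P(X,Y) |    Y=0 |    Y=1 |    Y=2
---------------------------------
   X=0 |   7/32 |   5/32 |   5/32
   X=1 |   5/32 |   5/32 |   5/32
1.7827 nats

Joint entropy is H(X,Y) = -Σ_{x,y} p(x,y) log p(x,y).

Summing over all non-zero entries:
H(X,Y) = -[7/32·log_e(7/32) + 5/32·log_e(5/32) + 5/32·log_e(5/32) + 5/32·log_e(5/32) + 5/32·log_e(5/32) + 5/32·log_e(5/32)]
H(X,Y) = 1.7827 nats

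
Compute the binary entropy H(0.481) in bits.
0.9990 bits

The binary entropy function is:
H(p) = -p log(p) - (1-p) log(1-p)

H(0.481) = -0.481 × log_2(0.481) - 0.519 × log_2(0.519)
H(0.481) = 0.9990 bits

Note: Binary entropy is maximized at p=0.5 (H=1 bit) and minimized at p=0 or p=1 (H=0).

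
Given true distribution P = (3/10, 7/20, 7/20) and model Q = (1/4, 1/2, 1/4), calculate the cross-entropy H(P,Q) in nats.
1.1437 nats

Cross-entropy: H(P,Q) = -Σ p(x) log q(x)

Alternatively: H(P,Q) = H(P) + D_KL(P||Q)
H(P) = 1.0961 nats
D_KL(P||Q) = 0.0476 nats

H(P,Q) = 1.0961 + 0.0476 = 1.1437 nats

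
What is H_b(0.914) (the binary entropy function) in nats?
0.2932 nats

The binary entropy function is:
H(p) = -p log(p) - (1-p) log(1-p)

H(0.914) = -0.914 × log_e(0.914) - 0.086 × log_e(0.086)
H(0.914) = 0.2932 nats

Note: Binary entropy is maximized at p=0.5 (H=1 bit) and minimized at p=0 or p=1 (H=0).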